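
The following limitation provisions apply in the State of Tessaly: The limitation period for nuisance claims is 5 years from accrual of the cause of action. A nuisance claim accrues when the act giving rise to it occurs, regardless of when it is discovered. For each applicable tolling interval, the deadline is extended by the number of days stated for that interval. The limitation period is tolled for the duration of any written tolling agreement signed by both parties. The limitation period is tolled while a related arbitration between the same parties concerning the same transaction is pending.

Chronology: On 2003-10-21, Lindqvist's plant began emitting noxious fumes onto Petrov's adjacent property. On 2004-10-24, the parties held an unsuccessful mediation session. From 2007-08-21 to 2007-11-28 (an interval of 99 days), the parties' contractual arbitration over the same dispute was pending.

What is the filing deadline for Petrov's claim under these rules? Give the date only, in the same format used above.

The claim accrued on 2003-10-21, when the wrongful act occurred.
5 years from 2003-10-21 is 2008-10-21.
Because the pending related arbitration ran from 2007-08-21 to 2007-11-28, the deadline is extended by 99 days to 2009-01-28.
The other events in the timeline have no effect on the limitation period under the stated rules.

2009-01-28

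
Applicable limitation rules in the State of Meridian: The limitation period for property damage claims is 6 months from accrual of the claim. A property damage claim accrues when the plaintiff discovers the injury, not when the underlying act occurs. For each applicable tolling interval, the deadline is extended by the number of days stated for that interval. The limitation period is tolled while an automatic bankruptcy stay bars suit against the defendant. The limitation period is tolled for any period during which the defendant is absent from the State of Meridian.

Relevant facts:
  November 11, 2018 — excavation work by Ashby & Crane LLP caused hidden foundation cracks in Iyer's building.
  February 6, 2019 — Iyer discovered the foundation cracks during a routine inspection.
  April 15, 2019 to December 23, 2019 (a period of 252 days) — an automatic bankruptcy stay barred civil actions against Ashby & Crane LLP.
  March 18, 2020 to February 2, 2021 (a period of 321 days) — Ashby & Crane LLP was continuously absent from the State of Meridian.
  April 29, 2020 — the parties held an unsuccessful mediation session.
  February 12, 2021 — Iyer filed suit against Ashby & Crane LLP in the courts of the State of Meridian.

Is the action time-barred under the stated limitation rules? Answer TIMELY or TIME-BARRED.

TIMELY

Accrual is tied to discovery, so the period began on February 6, 2019 rather than on November 11, 2018 when the act occurred.
6 months from February 6, 2019 is August 6, 2019.
Because the automatic bankruptcy stay ran from April 15, 2019 to December 23, 2019, the deadline is extended by 252 days to April 14, 2020.
The defendant's absence from the jurisdiction from March 18, 2020 to February 2, 2021 tolled the period for 321 days, extending the deadline to March 1, 2021.
None of the other events listed affects the running of the period under the stated rules.
Filing on February 12, 2021 beat the March 1, 2021 deadline — the action is timely.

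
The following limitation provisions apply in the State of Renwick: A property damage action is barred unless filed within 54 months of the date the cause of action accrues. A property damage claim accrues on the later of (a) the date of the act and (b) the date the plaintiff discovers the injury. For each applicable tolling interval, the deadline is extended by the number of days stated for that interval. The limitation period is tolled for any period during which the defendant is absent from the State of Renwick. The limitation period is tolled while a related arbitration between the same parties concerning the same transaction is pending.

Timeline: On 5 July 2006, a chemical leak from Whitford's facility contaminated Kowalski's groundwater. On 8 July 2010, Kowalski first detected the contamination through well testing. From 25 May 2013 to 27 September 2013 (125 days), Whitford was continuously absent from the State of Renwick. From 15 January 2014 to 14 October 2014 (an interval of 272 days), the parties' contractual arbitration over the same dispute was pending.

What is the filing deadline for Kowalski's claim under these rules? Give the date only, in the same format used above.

The claim accrued on 8 July 2010 — the later of the 5 July 2006 act and the 8 July 2010 discovery.
The untolled deadline — 54 months after 8 July 2010 — is 8 January 2015.
The defendant's absence from the jurisdiction from 25 May 2013 to 27 September 2013 tolled the period for 125 days, extending the deadline to 13 May 2015.
The period was tolled for 272 days by the pending related arbitration (15 January 2014 to 14 October 2014), pushing the deadline to 9 February 2016.

9 February 2016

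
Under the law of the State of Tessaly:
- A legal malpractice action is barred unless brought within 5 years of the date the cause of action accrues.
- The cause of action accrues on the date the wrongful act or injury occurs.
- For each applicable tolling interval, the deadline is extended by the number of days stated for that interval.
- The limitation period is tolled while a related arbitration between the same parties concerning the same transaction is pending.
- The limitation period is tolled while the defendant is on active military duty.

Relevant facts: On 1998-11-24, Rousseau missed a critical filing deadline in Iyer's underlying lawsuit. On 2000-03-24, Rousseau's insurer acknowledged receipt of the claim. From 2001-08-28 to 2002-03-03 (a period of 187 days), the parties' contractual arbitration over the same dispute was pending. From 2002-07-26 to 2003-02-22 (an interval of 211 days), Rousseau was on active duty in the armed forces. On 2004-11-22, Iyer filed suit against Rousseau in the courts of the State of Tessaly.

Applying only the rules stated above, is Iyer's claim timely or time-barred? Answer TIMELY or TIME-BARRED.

TIMELY

The limitation period began to run on 1998-11-24.
Adding the 5 years base period to 1998-11-24 gives a deadline of 2003-11-24, before any tolling.
The pending related arbitration from 2001-08-28 to 2002-03-03 tolled the period for 187 days, extending the deadline to 2004-05-29.
The defendant's active military service from 2002-07-26 to 2003-02-22 tolled the period for 211 days, extending the deadline to 2004-12-26.
None of the other events listed affects the running of the period under the stated rules.
Filing on 2004-11-22 beat the 2004-12-26 deadline — the action is timely.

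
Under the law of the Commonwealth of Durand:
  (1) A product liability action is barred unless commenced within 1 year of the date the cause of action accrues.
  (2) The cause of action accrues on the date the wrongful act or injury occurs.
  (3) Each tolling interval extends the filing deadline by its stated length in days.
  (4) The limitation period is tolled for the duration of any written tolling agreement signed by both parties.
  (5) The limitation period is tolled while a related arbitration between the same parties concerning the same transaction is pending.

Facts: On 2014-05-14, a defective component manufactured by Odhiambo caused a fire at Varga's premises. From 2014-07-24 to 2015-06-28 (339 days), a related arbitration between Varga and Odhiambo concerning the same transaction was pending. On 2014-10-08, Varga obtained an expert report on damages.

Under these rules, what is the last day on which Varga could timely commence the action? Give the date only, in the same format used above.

The cause of action accrued on 2014-05-14, the date of the act.
Adding the 1 year base period to 2014-05-14 gives a deadline of 2015-05-14, before any tolling.
The pending related arbitration from 2014-07-24 to 2015-06-28 tolled the period for 339 days, extending the deadline to 2016-04-17.
Nothing else in the chronology tolls or restarts the period.

2016-04-17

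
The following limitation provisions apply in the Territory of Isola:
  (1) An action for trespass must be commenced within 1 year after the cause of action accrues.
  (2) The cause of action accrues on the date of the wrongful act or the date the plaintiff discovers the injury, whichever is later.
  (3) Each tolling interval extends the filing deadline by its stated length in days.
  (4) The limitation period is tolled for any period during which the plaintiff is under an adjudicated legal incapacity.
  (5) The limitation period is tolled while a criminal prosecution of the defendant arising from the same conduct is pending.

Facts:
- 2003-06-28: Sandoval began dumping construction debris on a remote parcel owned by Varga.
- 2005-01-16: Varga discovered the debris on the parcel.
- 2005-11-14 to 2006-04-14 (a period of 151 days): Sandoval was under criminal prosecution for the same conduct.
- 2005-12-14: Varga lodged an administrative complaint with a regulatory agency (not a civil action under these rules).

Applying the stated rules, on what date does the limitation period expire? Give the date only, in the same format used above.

The claim accrued on 2005-01-16 — the later of the 2003-06-28 act and the 2005-01-16 discovery.
1 year from 2005-01-16 is 2006-01-16.
The period was tolled for 151 days by the pending criminal prosecution (2005-11-14 to 2006-04-14), pushing the deadline to 2006-06-16.
None of the other events listed affects the running of the period under the stated rules.

2006-06-16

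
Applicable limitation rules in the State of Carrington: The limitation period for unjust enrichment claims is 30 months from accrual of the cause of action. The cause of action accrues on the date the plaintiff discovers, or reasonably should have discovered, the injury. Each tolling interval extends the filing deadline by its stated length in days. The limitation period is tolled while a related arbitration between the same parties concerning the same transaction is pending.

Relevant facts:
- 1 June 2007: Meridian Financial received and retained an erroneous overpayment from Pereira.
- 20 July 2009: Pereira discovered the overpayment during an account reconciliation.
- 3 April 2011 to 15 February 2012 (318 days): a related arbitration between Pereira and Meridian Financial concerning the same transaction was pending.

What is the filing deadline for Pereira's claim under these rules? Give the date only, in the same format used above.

3 December 2012

Accrual is tied to discovery, so the period began on 20 July 2009 rather than on 1 June 2007 when the act occurred.
30 months from 20 July 2009 is 20 January 2012.
Because the pending related arbitration ran from 3 April 2011 to 15 February 2012, the deadline is extended by 318 days to 3 December 2012.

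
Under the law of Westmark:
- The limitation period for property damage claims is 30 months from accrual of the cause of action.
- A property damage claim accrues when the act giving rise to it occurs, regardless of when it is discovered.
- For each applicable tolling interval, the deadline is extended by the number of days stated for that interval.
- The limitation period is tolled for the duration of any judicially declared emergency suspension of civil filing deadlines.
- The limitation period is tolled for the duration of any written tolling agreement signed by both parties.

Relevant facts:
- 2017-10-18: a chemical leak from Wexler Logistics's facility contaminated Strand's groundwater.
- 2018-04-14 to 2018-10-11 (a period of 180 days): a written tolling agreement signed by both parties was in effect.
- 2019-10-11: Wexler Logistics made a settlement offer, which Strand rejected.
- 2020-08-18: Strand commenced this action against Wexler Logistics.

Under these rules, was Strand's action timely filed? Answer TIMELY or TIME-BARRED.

The cause of action accrued on 2017-10-18, the date of the act.
30 months from 2017-10-18 is 2020-04-18.
Because the written tolling agreement ran from 2018-04-14 to 2018-10-11, the deadline is extended by 180 days to 2020-10-15.
Nothing else in the chronology tolls or restarts the period.
The 2020-08-18 filing precedes the 2020-10-15 deadline; the claim is timely.

TIMELY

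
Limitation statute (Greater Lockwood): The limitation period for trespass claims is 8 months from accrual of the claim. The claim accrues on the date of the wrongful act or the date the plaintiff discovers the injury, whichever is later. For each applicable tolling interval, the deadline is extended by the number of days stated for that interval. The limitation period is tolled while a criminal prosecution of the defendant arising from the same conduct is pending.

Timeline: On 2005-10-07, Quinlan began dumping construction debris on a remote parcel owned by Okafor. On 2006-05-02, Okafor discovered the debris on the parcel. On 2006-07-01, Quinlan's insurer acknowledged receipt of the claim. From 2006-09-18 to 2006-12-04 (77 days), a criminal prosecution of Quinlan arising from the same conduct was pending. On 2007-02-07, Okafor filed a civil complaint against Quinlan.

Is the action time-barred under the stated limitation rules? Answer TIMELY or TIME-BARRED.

Because discovery on 2006-05-02 post-dates the 2005-10-07 act, accrual under the later-of rule falls on 2006-05-02.
The untolled deadline — 8 months after 2006-05-02 — is 2007-01-02.
Because the pending criminal prosecution ran from 2006-09-18 to 2006-12-04, the deadline is extended by 77 days to 2007-03-20.
Nothing else in the chronology tolls or restarts the period.
Filing on 2007-02-07 beat the 2007-03-20 deadline — the action is timely.

TIMELY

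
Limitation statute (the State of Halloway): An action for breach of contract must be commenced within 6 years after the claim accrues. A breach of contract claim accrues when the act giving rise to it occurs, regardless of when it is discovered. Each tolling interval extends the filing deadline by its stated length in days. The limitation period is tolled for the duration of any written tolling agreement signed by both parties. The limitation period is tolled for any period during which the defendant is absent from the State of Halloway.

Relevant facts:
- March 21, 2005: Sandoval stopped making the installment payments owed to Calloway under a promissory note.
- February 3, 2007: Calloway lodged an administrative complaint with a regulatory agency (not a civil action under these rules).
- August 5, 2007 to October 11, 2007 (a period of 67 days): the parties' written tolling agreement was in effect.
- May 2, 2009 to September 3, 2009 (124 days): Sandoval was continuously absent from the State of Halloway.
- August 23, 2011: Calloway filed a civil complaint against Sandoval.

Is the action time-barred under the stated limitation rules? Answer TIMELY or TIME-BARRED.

The limitation period began to run on March 21, 2005.
6 years from March 21, 2005 is March 21, 2011.
The written tolling agreement from August 5, 2007 to October 11, 2007 tolled the period for 67 days, extending the deadline to May 27, 2011.
Because the defendant's absence from the jurisdiction ran from May 2, 2009 to September 3, 2009, the deadline is extended by 124 days to September 28, 2011.
Nothing else in the chronology tolls or restarts the period.
Calloway filed on August 23, 2011, before the September 28, 2011 deadline, so the action is timely.

TIMELY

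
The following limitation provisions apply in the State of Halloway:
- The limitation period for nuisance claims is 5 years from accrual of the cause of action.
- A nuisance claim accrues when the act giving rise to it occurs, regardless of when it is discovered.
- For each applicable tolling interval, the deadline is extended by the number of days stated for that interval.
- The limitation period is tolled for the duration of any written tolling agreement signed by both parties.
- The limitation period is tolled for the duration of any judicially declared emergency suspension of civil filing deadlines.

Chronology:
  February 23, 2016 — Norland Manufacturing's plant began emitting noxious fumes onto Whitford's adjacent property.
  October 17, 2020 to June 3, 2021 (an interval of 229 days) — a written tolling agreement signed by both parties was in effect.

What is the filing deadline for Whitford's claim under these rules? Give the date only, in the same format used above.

The claim accrued on February 23, 2016, when the wrongful act occurred.
5 years from February 23, 2016 is February 23, 2021.
The written tolling agreement from October 17, 2020 to June 3, 2021 tolled the period for 229 days, extending the deadline to October 10, 2021.

October 10, 2021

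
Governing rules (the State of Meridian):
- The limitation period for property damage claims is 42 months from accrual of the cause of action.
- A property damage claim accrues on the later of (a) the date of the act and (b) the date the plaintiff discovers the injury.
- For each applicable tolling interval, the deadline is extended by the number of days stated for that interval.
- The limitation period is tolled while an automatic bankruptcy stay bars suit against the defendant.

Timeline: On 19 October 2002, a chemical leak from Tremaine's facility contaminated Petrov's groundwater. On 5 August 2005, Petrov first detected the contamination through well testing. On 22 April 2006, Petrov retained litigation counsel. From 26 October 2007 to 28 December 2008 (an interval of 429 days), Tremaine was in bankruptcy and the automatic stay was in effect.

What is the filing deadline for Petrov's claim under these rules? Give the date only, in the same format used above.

10 April 2010

Taking the later of the act (19 October 2002) and discovery (5 August 2005), the claim accrued on 5 August 2005.
42 months from 5 August 2005 is 5 February 2009.
The automatic bankruptcy stay from 26 October 2007 to 28 December 2008 tolled the period for 429 days, extending the deadline to 10 April 2010.
None of the other events listed affects the running of the period under the stated rules.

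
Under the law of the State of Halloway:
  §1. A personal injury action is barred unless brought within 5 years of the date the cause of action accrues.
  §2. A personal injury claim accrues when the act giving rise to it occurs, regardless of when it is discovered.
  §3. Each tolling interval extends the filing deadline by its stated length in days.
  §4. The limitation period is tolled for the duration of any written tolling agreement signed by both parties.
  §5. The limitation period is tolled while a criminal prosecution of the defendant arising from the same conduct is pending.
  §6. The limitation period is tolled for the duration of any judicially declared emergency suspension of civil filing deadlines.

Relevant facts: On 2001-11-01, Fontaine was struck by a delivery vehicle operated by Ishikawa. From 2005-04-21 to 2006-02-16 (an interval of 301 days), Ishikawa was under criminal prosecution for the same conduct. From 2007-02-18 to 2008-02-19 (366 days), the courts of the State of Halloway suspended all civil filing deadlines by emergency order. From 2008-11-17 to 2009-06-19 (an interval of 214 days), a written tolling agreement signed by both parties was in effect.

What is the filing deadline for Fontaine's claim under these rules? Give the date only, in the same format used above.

The claim accrued on 2001-11-01, when the wrongful act occurred.
5 years from 2001-11-01 is 2006-11-01.
The pending criminal prosecution from 2005-04-21 to 2006-02-16 tolled the period for 301 days, extending the deadline to 2007-08-29.
The period was tolled for 366 days by the emergency suspension of filing deadlines (2007-02-18 to 2008-02-19), pushing the deadline to 2008-08-29.
By the time the written tolling agreement began on 2008-11-17, the limitation period had already expired on 2008-08-29; that interval cannot revive it.

2008-08-29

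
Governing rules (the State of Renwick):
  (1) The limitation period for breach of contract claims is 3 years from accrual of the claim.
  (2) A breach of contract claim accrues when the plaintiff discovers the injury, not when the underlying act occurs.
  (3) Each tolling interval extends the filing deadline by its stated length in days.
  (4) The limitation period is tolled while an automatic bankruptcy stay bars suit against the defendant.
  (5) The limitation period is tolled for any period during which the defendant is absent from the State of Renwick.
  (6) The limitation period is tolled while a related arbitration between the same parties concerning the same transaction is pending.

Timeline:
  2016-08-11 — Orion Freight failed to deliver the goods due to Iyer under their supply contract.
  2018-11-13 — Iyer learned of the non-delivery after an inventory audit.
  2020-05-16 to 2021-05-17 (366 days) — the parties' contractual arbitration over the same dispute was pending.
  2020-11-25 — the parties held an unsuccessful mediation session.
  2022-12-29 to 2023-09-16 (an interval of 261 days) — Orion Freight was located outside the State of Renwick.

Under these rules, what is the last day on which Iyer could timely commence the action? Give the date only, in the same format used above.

2022-11-14

The claim did not accrue until Iyer discovered the injury on 2018-11-13; the 2016-08-11 act date does not start the clock under the stated rule.
The untolled deadline — 3 years after 2018-11-13 — is 2021-11-13.
The period was tolled for 366 days by the pending related arbitration (2020-05-16 to 2021-05-17), pushing the deadline to 2022-11-14.
The defendant's absence from the jurisdiction from 2022-12-29 to 2023-09-16 began after the period had already run on 2022-11-14, so it has no tolling effect.
The other events in the timeline have no effect on the limitation period under the stated rules.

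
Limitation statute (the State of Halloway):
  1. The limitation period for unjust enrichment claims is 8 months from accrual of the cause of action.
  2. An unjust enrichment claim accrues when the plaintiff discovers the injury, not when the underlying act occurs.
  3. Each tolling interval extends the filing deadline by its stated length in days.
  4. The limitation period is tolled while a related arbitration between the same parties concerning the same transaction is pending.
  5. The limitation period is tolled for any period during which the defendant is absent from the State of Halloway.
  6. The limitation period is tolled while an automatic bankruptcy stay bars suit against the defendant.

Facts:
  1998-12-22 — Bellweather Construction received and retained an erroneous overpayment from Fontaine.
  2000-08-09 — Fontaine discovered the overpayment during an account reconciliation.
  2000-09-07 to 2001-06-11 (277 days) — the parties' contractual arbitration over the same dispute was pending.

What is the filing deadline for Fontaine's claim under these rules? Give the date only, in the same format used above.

2002-01-11

The claim did not accrue until Fontaine discovered the injury on 2000-08-09; the 1998-12-22 act date does not start the clock under the stated rule.
8 months from 2000-08-09 is 2001-04-09.
The period was tolled for 277 days by the pending related arbitration (2000-09-07 to 2001-06-11), pushing the deadline to 2002-01-11.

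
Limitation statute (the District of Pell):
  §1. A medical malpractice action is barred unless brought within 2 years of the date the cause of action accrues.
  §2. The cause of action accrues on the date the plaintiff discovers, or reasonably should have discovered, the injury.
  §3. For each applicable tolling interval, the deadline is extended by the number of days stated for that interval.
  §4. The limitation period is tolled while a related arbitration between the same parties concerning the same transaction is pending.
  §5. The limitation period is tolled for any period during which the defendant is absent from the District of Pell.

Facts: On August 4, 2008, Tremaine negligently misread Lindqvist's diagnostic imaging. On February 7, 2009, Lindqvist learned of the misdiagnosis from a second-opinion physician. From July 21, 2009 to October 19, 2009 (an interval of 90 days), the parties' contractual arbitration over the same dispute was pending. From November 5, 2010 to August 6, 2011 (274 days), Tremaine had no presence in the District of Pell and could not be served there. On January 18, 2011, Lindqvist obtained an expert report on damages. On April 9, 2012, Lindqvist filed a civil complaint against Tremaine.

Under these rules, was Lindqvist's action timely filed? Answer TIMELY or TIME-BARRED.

TIME-BARRED

The claim did not accrue until Lindqvist discovered the injury on February 7, 2009; the August 4, 2008 act date does not start the clock under the stated rule.
Adding the 2 years base period to February 7, 2009 gives a deadline of February 7, 2011, before any tolling.
The period was tolled for 90 days by the pending related arbitration (July 21, 2009 to October 19, 2009), pushing the deadline to May 8, 2011.
The defendant's absence from the jurisdiction from November 5, 2010 to August 6, 2011 tolled the period for 274 days, extending the deadline to February 6, 2012.
Nothing else in the chronology tolls or restarts the period.
Filing on April 9, 2012 missed the February 6, 2012 deadline — the action is time-barred.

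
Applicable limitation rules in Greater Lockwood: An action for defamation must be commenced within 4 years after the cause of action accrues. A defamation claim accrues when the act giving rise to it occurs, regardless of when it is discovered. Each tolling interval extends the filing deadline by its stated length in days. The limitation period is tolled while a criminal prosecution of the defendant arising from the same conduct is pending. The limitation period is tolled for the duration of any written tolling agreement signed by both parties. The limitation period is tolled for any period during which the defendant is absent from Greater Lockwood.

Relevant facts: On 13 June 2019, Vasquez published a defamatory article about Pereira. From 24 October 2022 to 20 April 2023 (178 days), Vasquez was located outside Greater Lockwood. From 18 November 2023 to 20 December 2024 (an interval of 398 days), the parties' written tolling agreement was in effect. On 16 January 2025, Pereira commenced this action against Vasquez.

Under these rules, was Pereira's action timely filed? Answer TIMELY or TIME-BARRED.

The cause of action accrued on 13 June 2019, the date of the act.
Adding the 4 years base period to 13 June 2019 gives a deadline of 13 June 2023, before any tolling.
The defendant's absence from the jurisdiction from 24 October 2022 to 20 April 2023 tolled the period for 178 days, extending the deadline to 8 December 2023.
The written tolling agreement from 18 November 2023 to 20 December 2024 tolled the period for 398 days, extending the deadline to 9 January 2025.
Pereira filed on 16 January 2025, after the 9 January 2025 deadline, so the action is time-barred.

TIME-BARRED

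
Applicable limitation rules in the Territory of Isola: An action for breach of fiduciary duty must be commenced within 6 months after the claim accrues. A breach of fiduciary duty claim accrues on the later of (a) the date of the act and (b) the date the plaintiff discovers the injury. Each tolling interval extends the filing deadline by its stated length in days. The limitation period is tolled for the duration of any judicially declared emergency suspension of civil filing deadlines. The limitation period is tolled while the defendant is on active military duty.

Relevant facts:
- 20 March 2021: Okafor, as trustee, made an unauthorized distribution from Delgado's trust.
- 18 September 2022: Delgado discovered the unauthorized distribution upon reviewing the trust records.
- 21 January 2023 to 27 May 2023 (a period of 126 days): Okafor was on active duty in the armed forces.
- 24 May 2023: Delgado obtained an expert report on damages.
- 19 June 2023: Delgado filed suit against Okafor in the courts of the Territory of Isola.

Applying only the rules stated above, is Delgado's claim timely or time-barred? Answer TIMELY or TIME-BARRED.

Taking the later of the act (20 March 2021) and discovery (18 September 2022), the claim accrued on 18 September 2022.
The untolled deadline — 6 months after 18 September 2022 — is 18 March 2023.
The period was tolled for 126 days by the defendant's active military service (21 January 2023 to 27 May 2023), pushing the deadline to 22 July 2023.
Nothing else in the chronology tolls or restarts the period.
Filing on 19 June 2023 beat the 22 July 2023 deadline — the action is timely.

TIMELY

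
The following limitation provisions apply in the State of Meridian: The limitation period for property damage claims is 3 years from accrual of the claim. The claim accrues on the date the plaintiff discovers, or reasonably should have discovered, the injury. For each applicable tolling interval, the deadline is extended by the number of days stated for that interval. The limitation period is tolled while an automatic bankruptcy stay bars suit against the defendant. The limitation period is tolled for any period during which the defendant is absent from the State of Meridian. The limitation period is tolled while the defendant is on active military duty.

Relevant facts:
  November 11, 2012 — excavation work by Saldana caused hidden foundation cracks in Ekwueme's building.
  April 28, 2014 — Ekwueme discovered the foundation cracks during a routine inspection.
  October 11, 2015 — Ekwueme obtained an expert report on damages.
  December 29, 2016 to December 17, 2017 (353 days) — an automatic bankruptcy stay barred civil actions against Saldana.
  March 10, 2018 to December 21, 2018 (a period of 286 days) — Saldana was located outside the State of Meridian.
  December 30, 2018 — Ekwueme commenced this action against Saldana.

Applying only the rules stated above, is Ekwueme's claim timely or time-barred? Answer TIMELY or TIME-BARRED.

TIMELY

Accrual is tied to discovery, so the period began on April 28, 2014 rather than on November 11, 2012 when the act occurred.
Adding the 3 years base period to April 28, 2014 gives a deadline of April 28, 2017, before any tolling.
Because the automatic bankruptcy stay ran from December 29, 2016 to December 17, 2017, the deadline is extended by 353 days to April 16, 2018.
The defendant's absence from the jurisdiction from March 10, 2018 to December 21, 2018 tolled the period for 286 days, extending the deadline to January 27, 2019.
Nothing else in the chronology tolls or restarts the period.
Ekwueme filed on December 30, 2018, before the January 27, 2019 deadline, so the action is timely.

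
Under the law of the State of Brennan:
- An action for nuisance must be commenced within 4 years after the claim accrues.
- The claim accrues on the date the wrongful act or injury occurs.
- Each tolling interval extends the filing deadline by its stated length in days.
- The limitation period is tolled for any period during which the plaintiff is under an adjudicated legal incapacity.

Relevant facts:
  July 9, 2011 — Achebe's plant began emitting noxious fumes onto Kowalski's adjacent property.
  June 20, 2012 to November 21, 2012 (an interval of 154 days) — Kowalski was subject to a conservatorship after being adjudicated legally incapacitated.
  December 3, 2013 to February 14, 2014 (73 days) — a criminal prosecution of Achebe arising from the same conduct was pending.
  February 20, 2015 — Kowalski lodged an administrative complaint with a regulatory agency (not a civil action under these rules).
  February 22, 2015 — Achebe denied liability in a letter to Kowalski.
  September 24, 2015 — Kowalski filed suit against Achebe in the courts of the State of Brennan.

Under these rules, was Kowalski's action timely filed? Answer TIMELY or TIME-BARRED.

TIMELY

The claim accrued on July 9, 2011, the date of the act.
4 years from July 9, 2011 is July 9, 2015.
The plaintiff's legal incapacity from June 20, 2012 to November 21, 2012 tolled the period for 154 days, extending the deadline to December 10, 2015.
Although a criminal prosecution ran from December 3, 2013 to February 14, 2014, the stated rules do not make that a tolling event, so it is disregarded.
None of the other events listed affects the running of the period under the stated rules.
Filing on September 24, 2015 beat the December 10, 2015 deadline — the action is timely.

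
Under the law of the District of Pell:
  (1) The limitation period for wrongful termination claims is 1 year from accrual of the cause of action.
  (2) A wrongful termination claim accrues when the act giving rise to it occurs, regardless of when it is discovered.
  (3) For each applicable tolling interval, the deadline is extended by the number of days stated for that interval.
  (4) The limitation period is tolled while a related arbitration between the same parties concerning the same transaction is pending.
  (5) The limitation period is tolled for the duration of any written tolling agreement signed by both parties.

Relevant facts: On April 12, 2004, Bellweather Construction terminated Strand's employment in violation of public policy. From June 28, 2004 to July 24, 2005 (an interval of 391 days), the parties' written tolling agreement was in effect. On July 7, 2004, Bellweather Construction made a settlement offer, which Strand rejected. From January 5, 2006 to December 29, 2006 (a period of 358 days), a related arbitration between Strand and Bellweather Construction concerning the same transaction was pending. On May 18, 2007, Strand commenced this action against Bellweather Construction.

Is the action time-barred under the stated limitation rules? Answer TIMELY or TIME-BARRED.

The cause of action accrued on April 12, 2004, the date of the act.
The untolled deadline — 1 year after April 12, 2004 — is April 12, 2005.
Because the written tolling agreement ran from June 28, 2004 to July 24, 2005, the deadline is extended by 391 days to May 8, 2006.
Because the pending related arbitration ran from January 5, 2006 to December 29, 2006, the deadline is extended by 358 days to May 1, 2007.
Nothing else in the chronology tolls or restarts the period.
Filing on May 18, 2007 missed the May 1, 2007 deadline — the action is time-barred.

TIME-BARRED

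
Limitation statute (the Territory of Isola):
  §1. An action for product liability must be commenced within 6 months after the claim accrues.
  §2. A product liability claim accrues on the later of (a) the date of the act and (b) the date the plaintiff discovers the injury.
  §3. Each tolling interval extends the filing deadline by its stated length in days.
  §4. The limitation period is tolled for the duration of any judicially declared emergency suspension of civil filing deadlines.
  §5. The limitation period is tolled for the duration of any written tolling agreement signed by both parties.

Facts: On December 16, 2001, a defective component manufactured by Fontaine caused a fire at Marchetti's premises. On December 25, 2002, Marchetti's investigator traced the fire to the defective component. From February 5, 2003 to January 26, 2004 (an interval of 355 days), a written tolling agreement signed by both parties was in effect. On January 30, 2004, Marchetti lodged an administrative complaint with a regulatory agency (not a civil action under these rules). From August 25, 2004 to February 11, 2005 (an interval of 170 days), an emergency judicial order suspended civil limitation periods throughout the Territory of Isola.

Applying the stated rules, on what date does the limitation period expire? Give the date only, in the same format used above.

June 14, 2004

Because discovery on December 25, 2002 post-dates the December 16, 2001 act, accrual under the later-of rule falls on December 25, 2002.
Adding the 6 months base period to December 25, 2002 gives a deadline of June 25, 2003, before any tolling.
Because the written tolling agreement ran from February 5, 2003 to January 26, 2004, the deadline is extended by 355 days to June 14, 2004.
The emergency suspension of filing deadlines from August 25, 2004 to February 11, 2005 began after the period had already run on June 14, 2004, so it has no tolling effect.
Nothing else in the chronology tolls or restarts the period.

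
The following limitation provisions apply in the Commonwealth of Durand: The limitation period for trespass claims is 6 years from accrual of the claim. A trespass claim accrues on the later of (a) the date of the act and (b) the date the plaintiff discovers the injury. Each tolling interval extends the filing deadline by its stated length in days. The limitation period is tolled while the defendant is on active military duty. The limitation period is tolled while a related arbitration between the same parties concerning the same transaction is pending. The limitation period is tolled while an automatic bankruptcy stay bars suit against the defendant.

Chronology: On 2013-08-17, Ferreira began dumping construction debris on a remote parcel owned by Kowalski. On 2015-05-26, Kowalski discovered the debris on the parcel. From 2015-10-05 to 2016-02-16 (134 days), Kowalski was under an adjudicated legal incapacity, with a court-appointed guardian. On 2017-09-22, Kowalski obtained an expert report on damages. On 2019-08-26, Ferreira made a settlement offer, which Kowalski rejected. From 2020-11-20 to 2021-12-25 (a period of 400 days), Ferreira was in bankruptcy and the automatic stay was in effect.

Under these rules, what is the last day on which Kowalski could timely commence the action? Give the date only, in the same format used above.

Taking the later of the act (2013-08-17) and discovery (2015-05-26), the claim accrued on 2015-05-26.
Adding the 6 years base period to 2015-05-26 gives a deadline of 2021-05-26, before any tolling.
The period was tolled for 400 days by the automatic bankruptcy stay (2020-11-20 to 2021-12-25), pushing the deadline to 2022-06-30.
No stated provision tolls the period for the plaintiff's incapacity, so the interval from 2015-10-05 to 2016-02-16 has no effect on the deadline.
Nothing else in the chronology tolls or restarts the period.

2022-06-30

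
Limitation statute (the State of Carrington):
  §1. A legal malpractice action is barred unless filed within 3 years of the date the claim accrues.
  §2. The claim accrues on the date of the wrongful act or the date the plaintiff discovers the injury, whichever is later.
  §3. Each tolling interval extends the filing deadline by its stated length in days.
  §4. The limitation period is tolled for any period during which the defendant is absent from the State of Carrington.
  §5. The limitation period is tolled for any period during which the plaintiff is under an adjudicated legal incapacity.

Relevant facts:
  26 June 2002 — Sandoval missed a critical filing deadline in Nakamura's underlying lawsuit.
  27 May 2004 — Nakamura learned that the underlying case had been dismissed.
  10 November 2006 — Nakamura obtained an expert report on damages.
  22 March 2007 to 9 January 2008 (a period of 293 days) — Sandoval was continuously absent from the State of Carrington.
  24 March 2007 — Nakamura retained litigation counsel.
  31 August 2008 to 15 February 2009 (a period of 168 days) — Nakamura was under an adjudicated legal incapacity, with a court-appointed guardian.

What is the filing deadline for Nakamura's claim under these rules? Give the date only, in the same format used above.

15 March 2008

The claim accrued on 27 May 2004 — the later of the 26 June 2002 act and the 27 May 2004 discovery.
3 years from 27 May 2004 is 27 May 2007.
The defendant's absence from the jurisdiction from 22 March 2007 to 9 January 2008 tolled the period for 293 days, extending the deadline to 15 March 2008.
The plaintiff's legal incapacity from 31 August 2008 to 15 February 2009 began after the period had already run on 15 March 2008, so it has no tolling effect.
None of the other events listed affects the running of the period under the stated rules.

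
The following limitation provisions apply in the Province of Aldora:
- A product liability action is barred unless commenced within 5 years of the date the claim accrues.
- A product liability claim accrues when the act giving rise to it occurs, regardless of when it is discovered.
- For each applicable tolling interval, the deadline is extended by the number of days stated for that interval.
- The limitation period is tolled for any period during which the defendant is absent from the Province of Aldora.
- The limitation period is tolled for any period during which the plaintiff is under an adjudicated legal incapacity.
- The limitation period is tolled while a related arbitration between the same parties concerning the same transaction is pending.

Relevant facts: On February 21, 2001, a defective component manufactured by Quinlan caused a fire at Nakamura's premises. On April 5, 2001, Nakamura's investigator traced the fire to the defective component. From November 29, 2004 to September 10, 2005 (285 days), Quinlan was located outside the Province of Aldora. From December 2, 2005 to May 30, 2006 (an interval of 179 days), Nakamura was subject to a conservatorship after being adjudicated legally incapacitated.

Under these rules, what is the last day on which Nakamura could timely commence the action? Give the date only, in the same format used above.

May 31, 2007

Accrual is governed by the date of the act, so the period began to run on February 21, 2001; the later discovery on April 5, 2001 is irrelevant under the stated rule.
5 years from February 21, 2001 is February 21, 2006.
Because the defendant's absence from the jurisdiction ran from November 29, 2004 to September 10, 2005, the deadline is extended by 285 days to December 3, 2006.
Because the plaintiff's legal incapacity ran from December 2, 2005 to May 30, 2006, the deadline is extended by 179 days to May 31, 2007.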